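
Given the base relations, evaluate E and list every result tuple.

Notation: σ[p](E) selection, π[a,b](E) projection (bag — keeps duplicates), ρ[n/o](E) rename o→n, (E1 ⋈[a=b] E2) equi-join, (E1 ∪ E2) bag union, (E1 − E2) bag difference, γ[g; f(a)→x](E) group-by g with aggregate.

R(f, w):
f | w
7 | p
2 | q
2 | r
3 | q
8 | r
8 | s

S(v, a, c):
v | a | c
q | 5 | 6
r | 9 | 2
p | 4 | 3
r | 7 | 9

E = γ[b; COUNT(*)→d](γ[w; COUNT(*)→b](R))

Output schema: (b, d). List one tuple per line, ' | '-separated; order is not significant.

Per-node cardinality:
  R → 6
  γ[w; COUNT(*)→b](R) → 4
  γ[b; COUNT(*)→d](γ[w; COUNT(*)→b](R)) → 2

== RESULT ==
b | d
1 | 2
2 | 2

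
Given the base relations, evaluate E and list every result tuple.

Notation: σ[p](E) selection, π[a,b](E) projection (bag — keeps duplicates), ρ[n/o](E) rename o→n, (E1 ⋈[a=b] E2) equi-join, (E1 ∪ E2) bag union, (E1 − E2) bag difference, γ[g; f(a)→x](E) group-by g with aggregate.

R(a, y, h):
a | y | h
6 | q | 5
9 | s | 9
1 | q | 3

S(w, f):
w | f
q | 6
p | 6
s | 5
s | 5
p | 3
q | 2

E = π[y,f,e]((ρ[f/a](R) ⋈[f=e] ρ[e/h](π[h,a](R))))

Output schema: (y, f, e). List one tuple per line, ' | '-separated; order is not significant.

Per-node cardinality:
  R → 3
  ρ[f/a](R) → 3
  R → 3
  π[h,a](R) → 3
  ρ[e/h](π[h,a](R)) → 3
  (ρ[f/a](R) ⋈[f=e] ρ[e/h](π[h,a](R))) → 1
  π[y,f,e]((ρ[f/a](R) ⋈[f=e] ρ[e/h](π[h,a](R)))) → 1

== RESULT ==
y | f | e
s | 9 | 9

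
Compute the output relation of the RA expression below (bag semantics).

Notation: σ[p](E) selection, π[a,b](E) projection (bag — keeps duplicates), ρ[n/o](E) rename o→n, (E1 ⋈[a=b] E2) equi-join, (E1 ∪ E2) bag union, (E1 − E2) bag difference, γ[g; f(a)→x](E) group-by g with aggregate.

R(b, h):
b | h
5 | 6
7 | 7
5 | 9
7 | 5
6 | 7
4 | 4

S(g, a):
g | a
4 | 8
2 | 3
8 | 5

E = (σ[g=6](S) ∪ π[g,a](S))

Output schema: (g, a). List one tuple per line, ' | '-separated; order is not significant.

Row counts bottom-up:
  S → 3
  σ[g=6](S) → 0
  S → 3
  π[g,a](S) → 3
  (σ[g=6](S) ∪ π[g,a](S)) → 3

== RESULT ==
g | a
2 | 3
4 | 8
8 | 5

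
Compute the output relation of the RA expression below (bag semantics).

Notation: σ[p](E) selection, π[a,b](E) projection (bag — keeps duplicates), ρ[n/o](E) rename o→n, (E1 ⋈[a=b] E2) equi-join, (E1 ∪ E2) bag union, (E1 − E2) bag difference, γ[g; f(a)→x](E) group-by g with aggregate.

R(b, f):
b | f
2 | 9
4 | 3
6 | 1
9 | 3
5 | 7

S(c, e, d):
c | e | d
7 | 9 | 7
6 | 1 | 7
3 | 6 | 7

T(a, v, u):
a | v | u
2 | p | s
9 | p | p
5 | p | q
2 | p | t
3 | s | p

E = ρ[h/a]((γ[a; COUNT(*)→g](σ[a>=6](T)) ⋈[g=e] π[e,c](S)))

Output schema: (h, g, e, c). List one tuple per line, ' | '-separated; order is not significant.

Per-node cardinality:
  T → 5
  σ[a>=6](T) → 1
  γ[a; COUNT(*)→g](σ[a>=6](T)) → 1
  S → 3
  π[e,c](S) → 3
  (γ[a; COUNT(*)→g](σ[a>=6](T)) ⋈[g=e] π[e,c](S)) → 1
  ρ[h/a]((γ[a; COUNT(*)→g](σ[a>=6](T)) ⋈[g=e] π[e,c](S))) → 1

== RESULT ==
h | g | e | c
9 | 1 | 1 | 6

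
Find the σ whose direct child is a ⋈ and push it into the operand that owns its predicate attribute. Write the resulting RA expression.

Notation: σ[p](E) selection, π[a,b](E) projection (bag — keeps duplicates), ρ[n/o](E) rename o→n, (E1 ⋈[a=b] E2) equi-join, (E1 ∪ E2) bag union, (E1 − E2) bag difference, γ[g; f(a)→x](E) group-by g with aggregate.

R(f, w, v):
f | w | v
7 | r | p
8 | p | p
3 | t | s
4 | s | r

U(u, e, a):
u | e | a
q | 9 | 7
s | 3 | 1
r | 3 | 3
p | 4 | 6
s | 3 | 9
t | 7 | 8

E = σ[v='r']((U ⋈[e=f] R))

σ filters on v, owned by the right side.
E' = (U ⋈[e=f] σ[v='r'](R))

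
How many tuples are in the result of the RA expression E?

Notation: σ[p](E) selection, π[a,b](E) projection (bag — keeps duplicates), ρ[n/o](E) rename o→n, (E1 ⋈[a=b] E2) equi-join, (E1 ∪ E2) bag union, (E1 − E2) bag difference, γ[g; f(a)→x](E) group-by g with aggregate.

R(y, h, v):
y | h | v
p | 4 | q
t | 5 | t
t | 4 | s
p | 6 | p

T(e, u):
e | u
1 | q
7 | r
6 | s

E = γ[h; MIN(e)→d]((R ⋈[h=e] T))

Stepwise |·|:
  R → 4
  T → 3
  (R ⋈[h=e] T) → 1
  γ[h; MIN(e)→d]((R ⋈[h=e] T)) → 1

|E| = 1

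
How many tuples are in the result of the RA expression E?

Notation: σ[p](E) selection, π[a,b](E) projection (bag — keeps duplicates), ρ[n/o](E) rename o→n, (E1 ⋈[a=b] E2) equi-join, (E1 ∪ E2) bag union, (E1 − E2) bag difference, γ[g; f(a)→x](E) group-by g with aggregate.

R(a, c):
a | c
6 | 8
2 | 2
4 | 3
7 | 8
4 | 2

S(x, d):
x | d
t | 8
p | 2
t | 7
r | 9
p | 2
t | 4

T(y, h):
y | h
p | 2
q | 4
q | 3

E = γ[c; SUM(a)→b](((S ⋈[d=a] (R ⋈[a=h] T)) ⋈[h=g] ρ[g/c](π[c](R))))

Stepwise |·|:
  S → 6
  R → 5
  T → 3
  (R ⋈[a=h] T) → 3
  (S ⋈[d=a] (R ⋈[a=h] T)) → 4
  R → 5
  π[c](R) → 5
  ρ[g/c](π[c](R)) → 5
  ((S ⋈[d=a] (R ⋈[a=h] T)) ⋈[h=g] ρ[g/c](π[c](R))) → 4
  γ[c; SUM(a)→b](((S ⋈[d=a] (R ⋈[a=h] T)) ⋈[h=g] ρ[g/c](π[c](R)))) → 1

|E| = 1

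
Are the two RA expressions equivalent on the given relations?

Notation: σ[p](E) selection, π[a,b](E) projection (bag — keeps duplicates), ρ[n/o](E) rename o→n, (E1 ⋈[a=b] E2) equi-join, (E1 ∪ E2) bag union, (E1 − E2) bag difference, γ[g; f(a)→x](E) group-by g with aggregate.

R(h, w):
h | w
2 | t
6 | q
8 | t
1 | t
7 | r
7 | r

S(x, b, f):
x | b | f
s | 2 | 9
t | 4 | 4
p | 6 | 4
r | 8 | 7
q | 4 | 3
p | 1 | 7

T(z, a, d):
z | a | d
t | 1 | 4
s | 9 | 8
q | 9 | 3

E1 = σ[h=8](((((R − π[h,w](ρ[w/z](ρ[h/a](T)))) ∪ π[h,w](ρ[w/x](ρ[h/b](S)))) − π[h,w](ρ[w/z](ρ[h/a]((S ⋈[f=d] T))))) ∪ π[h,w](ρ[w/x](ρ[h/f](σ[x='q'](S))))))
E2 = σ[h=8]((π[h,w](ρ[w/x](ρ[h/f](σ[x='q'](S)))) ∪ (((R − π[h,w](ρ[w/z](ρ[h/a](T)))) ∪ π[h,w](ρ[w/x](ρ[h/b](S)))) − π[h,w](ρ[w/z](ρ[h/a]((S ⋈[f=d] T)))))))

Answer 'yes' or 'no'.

E1 row counts bottom-up:
  R → 6
  T → 3
  ρ[h/a](T) → 3
  ρ[w/z](ρ[h/a](T)) → 3
  π[h,w](ρ[w/z](ρ[h/a](T))) → 3
  (R − π[h,w](ρ[w/z](ρ[h/a](T)))) → 5
  S → 6
  ρ[h/b](S) → 6
  ρ[w/x](ρ[h/b](S)) → 6
  π[h,w](ρ[w/x](ρ[h/b](S))) → 6
  ((R − π[h,w](ρ[w/z](ρ[h/a](T)))) ∪ π[h,w](ρ[w/x](ρ[h/b](S)))) → 11
  S → 6
  T → 3
  (S ⋈[f=d] T) → 3
  ρ[h/a]((S ⋈[f=d] T)) → 3
  ρ[w/z](ρ[h/a]((S ⋈[f=d] T))) → 3
  π[h,w](ρ[w/z](ρ[h/a]((S ⋈[f=d] T)))) → 3
  (((R − π[h,w](ρ[w/z](ρ[h/a](T)))) ∪ π[h,w](ρ[w/x](ρ[h/b](S)))) − π[h,w](ρ[w/z](ρ[h/a]((S ⋈[f=d] T))))) → 11
  S → 6
  σ[x='q'](S) → 1
  ρ[h/f](σ[x='q'](S)) → 1
  ρ[w/x](ρ[h/f](σ[x='q'](S))) → 1
  π[h,w](ρ[w/x](ρ[h/f](σ[x='q'](S)))) → 1
  ((((R − π[h,w](ρ[w/z](ρ[h/a](T)))) ∪ π[h,w](ρ[w/x](ρ[h/b](S)))) − π[h,w](ρ[w/z](ρ[h/a]((S ⋈[f=d] T))))) ∪ π[h,w](ρ[w/x](ρ[h/f](σ[x='q'](S))))) → 12
  σ[h=8](((((R − π[h,w](ρ[w/z](ρ[h/a](T)))) ∪ π[h,w](ρ[w/x](ρ[h/b](S)))) − π[h,w](ρ[w/z](ρ[h/a]((S ⋈[f=d] T))))) ∪ π[h,w](ρ[w/x](ρ[h/f](σ[x='q'](S)))))) → 2
E2 row counts bottom-up:
  S → 6
  σ[x='q'](S) → 1
  ρ[h/f](σ[x='q'](S)) → 1
  ρ[w/x](ρ[h/f](σ[x='q'](S))) → 1
  π[h,w](ρ[w/x](ρ[h/f](σ[x='q'](S)))) → 1
  R → 6
  T → 3
  ρ[h/a](T) → 3
  ρ[w/z](ρ[h/a](T)) → 3
  π[h,w](ρ[w/z](ρ[h/a](T))) → 3
  (R − π[h,w](ρ[w/z](ρ[h/a](T)))) → 5
  S → 6
  ρ[h/b](S) → 6
  ρ[w/x](ρ[h/b](S)) → 6
  π[h,w](ρ[w/x](ρ[h/b](S))) → 6
  ((R − π[h,w](ρ[w/z](ρ[h/a](T)))) ∪ π[h,w](ρ[w/x](ρ[h/b](S)))) → 11
  S → 6
  T → 3
  (S ⋈[f=d] T) → 3
  ρ[h/a]((S ⋈[f=d] T)) → 3
  ρ[w/z](ρ[h/a]((S ⋈[f=d] T))) → 3
  π[h,w](ρ[w/z](ρ[h/a]((S ⋈[f=d] T)))) → 3
  (((R − π[h,w](ρ[w/z](ρ[h/a](T)))) ∪ π[h,w](ρ[w/x](ρ[h/b](S)))) − π[h,w](ρ[w/z](ρ[h/a]((S ⋈[f=d] T))))) → 11
  (π[h,w](ρ[w/x](ρ[h/f](σ[x='q'](S)))) ∪ (((R − π[h,w](ρ[w/z](ρ[h/a](T)))) ∪ π[h,w](ρ[w/x](ρ[h/b](S)))) − π[h,w](ρ[w/z](ρ[h/a]((S ⋈[f=d] T)))))) → 12
  σ[h=8]((π[h,w](ρ[w/x](ρ[h/f](σ[x='q'](S)))) ∪ (((R − π[h,w](ρ[w/z](ρ[h/a](T)))) ∪ π[h,w](ρ[w/x](ρ[h/b](S)))) − π[h,w](ρ[w/z](ρ[h/a]((S ⋈[f=d] T))))))) → 2

E1 and E2 produce the same multiset:
h | w
8 | r
8 | t

yes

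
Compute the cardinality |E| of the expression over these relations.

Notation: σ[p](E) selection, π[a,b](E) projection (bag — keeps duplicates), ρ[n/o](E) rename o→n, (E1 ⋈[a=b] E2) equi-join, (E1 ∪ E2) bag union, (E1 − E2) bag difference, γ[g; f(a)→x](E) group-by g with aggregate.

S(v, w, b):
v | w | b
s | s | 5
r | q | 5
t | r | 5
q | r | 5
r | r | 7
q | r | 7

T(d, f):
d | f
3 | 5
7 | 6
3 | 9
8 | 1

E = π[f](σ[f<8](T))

Subexpression sizes:
  T → 4
  σ[f<8](T) → 3
  π[f](σ[f<8](T)) → 3

|E| = 3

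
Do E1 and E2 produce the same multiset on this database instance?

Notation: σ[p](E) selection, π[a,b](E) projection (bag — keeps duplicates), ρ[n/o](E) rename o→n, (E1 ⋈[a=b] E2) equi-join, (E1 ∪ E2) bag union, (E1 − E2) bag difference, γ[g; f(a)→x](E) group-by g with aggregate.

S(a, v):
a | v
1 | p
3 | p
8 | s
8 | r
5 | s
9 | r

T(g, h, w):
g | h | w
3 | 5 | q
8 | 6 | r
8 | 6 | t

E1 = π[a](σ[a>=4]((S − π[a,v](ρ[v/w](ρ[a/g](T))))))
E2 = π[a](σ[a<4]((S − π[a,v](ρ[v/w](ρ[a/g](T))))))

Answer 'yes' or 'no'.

E1 stepwise |·|:
  S → 6
  T → 3
  ρ[a/g](T) → 3
  ρ[v/w](ρ[a/g](T)) → 3
  π[a,v](ρ[v/w](ρ[a/g](T))) → 3
  (S − π[a,v](ρ[v/w](ρ[a/g](T)))) → 5
  σ[a>=4]((S − π[a,v](ρ[v/w](ρ[a/g](T))))) → 3
  π[a](σ[a>=4]((S − π[a,v](ρ[v/w](ρ[a/g](T)))))) → 3
E2 stepwise |·|:
  S → 6
  T → 3
  ρ[a/g](T) → 3
  ρ[v/w](ρ[a/g](T)) → 3
  π[a,v](ρ[v/w](ρ[a/g](T))) → 3
  (S − π[a,v](ρ[v/w](ρ[a/g](T)))) → 5
  σ[a<4]((S − π[a,v](ρ[v/w](ρ[a/g](T))))) → 2
  π[a](σ[a<4]((S − π[a,v](ρ[v/w](ρ[a/g](T)))))) → 2

E1 result:
a
5
8
9
E2 result:
a
1
3
Witness: (1,) appears 0× in E1 but 1× in E2.

no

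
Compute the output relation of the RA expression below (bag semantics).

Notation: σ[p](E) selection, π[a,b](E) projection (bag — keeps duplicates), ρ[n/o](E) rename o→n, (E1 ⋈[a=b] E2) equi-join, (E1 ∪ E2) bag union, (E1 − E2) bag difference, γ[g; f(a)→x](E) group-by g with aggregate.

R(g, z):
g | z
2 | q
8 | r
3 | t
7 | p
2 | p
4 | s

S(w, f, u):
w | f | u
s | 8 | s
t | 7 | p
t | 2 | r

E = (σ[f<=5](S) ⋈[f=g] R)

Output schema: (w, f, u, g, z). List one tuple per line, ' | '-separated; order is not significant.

Row counts bottom-up:
  S → 3
  σ[f<=5](S) → 1
  R → 6
  (σ[f<=5](S) ⋈[f=g] R) → 2

== RESULT ==
w | f | u | g | z
t | 2 | r | 2 | p
t | 2 | r | 2 | q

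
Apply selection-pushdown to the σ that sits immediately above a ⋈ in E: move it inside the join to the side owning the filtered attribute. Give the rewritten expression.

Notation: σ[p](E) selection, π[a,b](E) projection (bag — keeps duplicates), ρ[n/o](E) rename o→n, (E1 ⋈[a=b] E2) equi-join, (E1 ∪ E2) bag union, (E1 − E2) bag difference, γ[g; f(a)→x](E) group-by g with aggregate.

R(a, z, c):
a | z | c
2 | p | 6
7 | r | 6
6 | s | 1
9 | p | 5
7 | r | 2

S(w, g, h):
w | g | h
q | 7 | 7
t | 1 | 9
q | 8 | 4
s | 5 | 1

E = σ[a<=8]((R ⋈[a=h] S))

σ filters on a, owned by the left side.
E' = (σ[a<=8](R) ⋈[a=h] S)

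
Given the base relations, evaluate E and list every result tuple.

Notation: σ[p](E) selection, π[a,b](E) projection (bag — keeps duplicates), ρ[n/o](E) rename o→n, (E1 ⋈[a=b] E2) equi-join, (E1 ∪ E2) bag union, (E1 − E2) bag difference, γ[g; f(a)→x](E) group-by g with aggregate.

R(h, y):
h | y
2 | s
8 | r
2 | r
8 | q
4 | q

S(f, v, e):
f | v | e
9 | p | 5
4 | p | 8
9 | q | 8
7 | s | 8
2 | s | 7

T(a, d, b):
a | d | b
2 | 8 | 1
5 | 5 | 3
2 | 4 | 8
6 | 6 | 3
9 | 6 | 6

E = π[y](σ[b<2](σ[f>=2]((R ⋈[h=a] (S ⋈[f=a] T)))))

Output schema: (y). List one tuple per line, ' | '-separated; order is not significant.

Stepwise |·|:
  R → 5
  S → 5
  T → 5
  (S ⋈[f=a] T) → 4
  (R ⋈[h=a] (S ⋈[f=a] T)) → 4
  σ[f>=2]((R ⋈[h=a] (S ⋈[f=a] T))) → 4
  σ[b<2](σ[f>=2]((R ⋈[h=a] (S ⋈[f=a] T)))) → 2
  π[y](σ[b<2](σ[f>=2]((R ⋈[h=a] (S ⋈[f=a] T))))) → 2

== RESULT ==
y
r
s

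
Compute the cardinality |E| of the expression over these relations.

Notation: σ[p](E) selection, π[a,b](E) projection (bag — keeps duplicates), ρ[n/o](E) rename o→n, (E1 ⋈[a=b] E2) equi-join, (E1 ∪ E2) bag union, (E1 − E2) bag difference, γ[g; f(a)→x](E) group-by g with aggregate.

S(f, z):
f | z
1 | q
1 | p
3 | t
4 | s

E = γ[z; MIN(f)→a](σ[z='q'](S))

Subexpression sizes:
  S → 4
  σ[z='q'](S) → 1
  γ[z; MIN(f)→a](σ[z='q'](S)) → 1

|E| = 1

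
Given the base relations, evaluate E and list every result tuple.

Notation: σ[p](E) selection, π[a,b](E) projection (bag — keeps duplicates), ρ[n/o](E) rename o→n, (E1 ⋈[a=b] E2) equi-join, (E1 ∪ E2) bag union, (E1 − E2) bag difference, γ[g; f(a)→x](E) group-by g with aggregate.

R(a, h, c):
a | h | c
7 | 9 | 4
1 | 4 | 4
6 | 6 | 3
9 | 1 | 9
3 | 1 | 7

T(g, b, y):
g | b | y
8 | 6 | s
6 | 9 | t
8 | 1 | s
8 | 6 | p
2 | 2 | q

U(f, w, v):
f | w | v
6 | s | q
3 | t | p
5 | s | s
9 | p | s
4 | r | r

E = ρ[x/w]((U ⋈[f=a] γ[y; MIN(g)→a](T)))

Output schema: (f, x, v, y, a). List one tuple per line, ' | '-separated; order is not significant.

Row counts bottom-up:
  U → 5
  T → 5
  γ[y; MIN(g)→a](T) → 4
  (U ⋈[f=a] γ[y; MIN(g)→a](T)) → 1
  ρ[x/w]((U ⋈[f=a] γ[y; MIN(g)→a](T))) → 1

== RESULT ==
f | x | v | y | a
6 | s | q | t | 6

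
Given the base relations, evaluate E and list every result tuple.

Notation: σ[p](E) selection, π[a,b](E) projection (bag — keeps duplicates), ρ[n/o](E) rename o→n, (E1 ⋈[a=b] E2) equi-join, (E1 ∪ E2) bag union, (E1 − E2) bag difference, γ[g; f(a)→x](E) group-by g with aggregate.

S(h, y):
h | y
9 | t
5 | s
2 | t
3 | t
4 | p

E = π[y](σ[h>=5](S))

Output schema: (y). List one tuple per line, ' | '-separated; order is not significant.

Per-node cardinality:
  S → 5
  σ[h>=5](S) → 2
  π[y](σ[h>=5](S)) → 2

== RESULT ==
y
s
t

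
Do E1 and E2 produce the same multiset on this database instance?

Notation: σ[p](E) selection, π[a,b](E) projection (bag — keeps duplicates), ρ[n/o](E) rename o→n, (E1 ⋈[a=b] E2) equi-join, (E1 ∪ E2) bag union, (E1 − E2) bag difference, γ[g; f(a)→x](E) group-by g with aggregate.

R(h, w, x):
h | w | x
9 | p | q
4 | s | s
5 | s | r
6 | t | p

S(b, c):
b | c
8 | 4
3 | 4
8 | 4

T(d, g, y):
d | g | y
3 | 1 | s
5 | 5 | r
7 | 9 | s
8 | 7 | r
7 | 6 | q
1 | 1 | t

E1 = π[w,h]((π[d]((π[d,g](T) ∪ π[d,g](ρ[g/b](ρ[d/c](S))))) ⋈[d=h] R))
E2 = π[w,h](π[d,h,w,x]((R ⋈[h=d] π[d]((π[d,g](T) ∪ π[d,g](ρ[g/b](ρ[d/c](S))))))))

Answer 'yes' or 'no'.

E1 per-node cardinality:
  T → 6
  π[d,g](T) → 6
  S → 3
  ρ[d/c](S) → 3
  ρ[g/b](ρ[d/c](S)) → 3
  π[d,g](ρ[g/b](ρ[d/c](S))) → 3
  (π[d,g](T) ∪ π[d,g](ρ[g/b](ρ[d/c](S)))) → 9
  π[d]((π[d,g](T) ∪ π[d,g](ρ[g/b](ρ[d/c](S))))) → 9
  R → 4
  (π[d]((π[d,g](T) ∪ π[d,g](ρ[g/b](ρ[d/c](S))))) ⋈[d=h] R) → 4
  π[w,h]((π[d]((π[d,g](T) ∪ π[d,g](ρ[g/b](ρ[d/c](S))))) ⋈[d=h] R)) → 4
E2 per-node cardinality:
  R → 4
  T → 6
  π[d,g](T) → 6
  S → 3
  ρ[d/c](S) → 3
  ρ[g/b](ρ[d/c](S)) → 3
  π[d,g](ρ[g/b](ρ[d/c](S))) → 3
  (π[d,g](T) ∪ π[d,g](ρ[g/b](ρ[d/c](S)))) → 9
  π[d]((π[d,g](T) ∪ π[d,g](ρ[g/b](ρ[d/c](S))))) → 9
  (R ⋈[h=d] π[d]((π[d,g](T) ∪ π[d,g](ρ[g/b](ρ[d/c](S)))))) → 4
  π[d,h,w,x]((R ⋈[h=d] π[d]((π[d,g](T) ∪ π[d,g](ρ[g/b](ρ[d/c](S))))))) → 4
  π[w,h](π[d,h,w,x]((R ⋈[h=d] π[d]((π[d,g](T) ∪ π[d,g](ρ[g/b](ρ[d/c](S)))))))) → 4

E1 and E2 produce the same multiset:
w | h
s | 4
s | 4
s | 4
s | 5

yes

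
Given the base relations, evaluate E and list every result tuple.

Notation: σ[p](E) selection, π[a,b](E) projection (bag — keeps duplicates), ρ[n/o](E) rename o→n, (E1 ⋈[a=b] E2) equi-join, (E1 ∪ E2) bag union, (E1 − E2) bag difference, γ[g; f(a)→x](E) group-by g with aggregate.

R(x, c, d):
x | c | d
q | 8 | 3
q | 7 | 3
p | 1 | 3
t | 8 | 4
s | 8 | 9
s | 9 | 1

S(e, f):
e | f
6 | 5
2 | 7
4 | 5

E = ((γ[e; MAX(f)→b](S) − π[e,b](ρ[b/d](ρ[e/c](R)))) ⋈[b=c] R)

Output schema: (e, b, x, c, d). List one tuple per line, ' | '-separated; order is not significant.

Per-node cardinality:
  S → 3
  γ[e; MAX(f)→b](S) → 3
  R → 6
  ρ[e/c](R) → 6
  ρ[b/d](ρ[e/c](R)) → 6
  π[e,b](ρ[b/d](ρ[e/c](R))) → 6
  (γ[e; MAX(f)→b](S) − π[e,b](ρ[b/d](ρ[e/c](R)))) → 3
  R → 6
  ((γ[e; MAX(f)→b](S) − π[e,b](ρ[b/d](ρ[e/c](R)))) ⋈[b=c] R) → 1

== RESULT ==
e | b | x | c | d
2 | 7 | q | 7 | 3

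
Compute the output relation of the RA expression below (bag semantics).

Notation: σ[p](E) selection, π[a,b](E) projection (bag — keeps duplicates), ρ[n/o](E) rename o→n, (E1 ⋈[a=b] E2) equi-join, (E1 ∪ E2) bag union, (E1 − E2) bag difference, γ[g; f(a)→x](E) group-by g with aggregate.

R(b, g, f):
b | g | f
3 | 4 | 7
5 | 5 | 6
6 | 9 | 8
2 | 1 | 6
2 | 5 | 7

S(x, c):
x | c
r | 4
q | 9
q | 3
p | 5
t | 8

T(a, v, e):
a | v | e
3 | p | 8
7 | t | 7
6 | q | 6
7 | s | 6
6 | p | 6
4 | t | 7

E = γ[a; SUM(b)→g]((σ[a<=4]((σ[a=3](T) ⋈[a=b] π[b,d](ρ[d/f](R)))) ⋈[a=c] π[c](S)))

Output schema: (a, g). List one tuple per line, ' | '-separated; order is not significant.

Per-node cardinality:
  T → 6
  σ[a=3](T) → 1
  R → 5
  ρ[d/f](R) → 5
  π[b,d](ρ[d/f](R)) → 5
  (σ[a=3](T) ⋈[a=b] π[b,d](ρ[d/f](R))) → 1
  σ[a<=4]((σ[a=3](T) ⋈[a=b] π[b,d](ρ[d/f](R)))) → 1
  S → 5
  π[c](S) → 5
  (σ[a<=4]((σ[a=3](T) ⋈[a=b] π[b,d](ρ[d/f](R)))) ⋈[a=c] π[c](S)) → 1
  γ[a; SUM(b)→g]((σ[a<=4]((σ[a=3](T) ⋈[a=b] π[b,d](ρ[d/f](R)))) ⋈[a=c] π[c](S))) → 1

== RESULT ==
a | g
3 | 3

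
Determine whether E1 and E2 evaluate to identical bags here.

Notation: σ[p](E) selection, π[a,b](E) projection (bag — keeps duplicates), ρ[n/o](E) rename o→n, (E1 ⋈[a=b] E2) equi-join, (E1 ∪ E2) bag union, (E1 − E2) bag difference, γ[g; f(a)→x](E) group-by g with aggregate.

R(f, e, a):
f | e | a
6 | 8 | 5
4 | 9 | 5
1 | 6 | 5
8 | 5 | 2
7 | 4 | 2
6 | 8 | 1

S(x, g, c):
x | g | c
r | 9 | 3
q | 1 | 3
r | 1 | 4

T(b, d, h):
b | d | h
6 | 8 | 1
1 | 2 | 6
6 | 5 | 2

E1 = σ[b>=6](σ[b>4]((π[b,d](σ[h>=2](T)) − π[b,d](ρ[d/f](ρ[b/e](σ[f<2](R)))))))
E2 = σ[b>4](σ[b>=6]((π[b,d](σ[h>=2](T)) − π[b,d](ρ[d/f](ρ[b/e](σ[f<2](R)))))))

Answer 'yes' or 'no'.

E1 stepwise |·|:
  T → 3
  σ[h>=2](T) → 2
  π[b,d](σ[h>=2](T)) → 2
  R → 6
  σ[f<2](R) → 1
  ρ[b/e](σ[f<2](R)) → 1
  ρ[d/f](ρ[b/e](σ[f<2](R))) → 1
  π[b,d](ρ[d/f](ρ[b/e](σ[f<2](R)))) → 1
  (π[b,d](σ[h>=2](T)) − π[b,d](ρ[d/f](ρ[b/e](σ[f<2](R))))) → 2
  σ[b>4]((π[b,d](σ[h>=2](T)) − π[b,d](ρ[d/f](ρ[b/e](σ[f<2](R)))))) → 1
  σ[b>=6](σ[b>4]((π[b,d](σ[h>=2](T)) − π[b,d](ρ[d/f](ρ[b/e](σ[f<2](R))))))) → 1
E2 stepwise |·|:
  T → 3
  σ[h>=2](T) → 2
  π[b,d](σ[h>=2](T)) → 2
  R → 6
  σ[f<2](R) → 1
  ρ[b/e](σ[f<2](R)) → 1
  ρ[d/f](ρ[b/e](σ[f<2](R))) → 1
  π[b,d](ρ[d/f](ρ[b/e](σ[f<2](R)))) → 1
  (π[b,d](σ[h>=2](T)) − π[b,d](ρ[d/f](ρ[b/e](σ[f<2](R))))) → 2
  σ[b>=6]((π[b,d](σ[h>=2](T)) − π[b,d](ρ[d/f](ρ[b/e](σ[f<2](R)))))) → 1
  σ[b>4](σ[b>=6]((π[b,d](σ[h>=2](T)) − π[b,d](ρ[d/f](ρ[b/e](σ[f<2](R))))))) → 1

E1 and E2 produce the same multiset:
b | d
6 | 5

yes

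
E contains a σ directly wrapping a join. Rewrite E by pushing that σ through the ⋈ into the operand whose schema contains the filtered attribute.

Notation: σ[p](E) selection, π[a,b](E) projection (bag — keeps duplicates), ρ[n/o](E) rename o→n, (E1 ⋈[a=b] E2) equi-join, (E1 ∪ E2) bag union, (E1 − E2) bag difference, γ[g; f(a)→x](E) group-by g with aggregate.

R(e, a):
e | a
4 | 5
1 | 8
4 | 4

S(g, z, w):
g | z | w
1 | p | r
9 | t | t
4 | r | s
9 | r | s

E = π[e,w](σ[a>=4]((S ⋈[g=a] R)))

σ filters on a, owned by the right side.
E' = π[e,w]((S ⋈[g=a] σ[a>=4](R)))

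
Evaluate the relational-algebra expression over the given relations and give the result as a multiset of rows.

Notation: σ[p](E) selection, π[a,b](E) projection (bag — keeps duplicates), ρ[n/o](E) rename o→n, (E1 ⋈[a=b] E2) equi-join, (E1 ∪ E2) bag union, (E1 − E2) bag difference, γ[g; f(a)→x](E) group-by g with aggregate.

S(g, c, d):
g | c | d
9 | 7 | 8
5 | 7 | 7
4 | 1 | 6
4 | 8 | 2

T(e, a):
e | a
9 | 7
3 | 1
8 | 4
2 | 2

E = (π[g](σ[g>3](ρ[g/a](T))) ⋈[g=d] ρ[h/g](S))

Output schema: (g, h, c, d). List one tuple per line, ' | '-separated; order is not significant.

Subexpression sizes:
  T → 4
  ρ[g/a](T) → 4
  σ[g>3](ρ[g/a](T)) → 2
  π[g](σ[g>3](ρ[g/a](T))) → 2
  S → 4
  ρ[h/g](S) → 4
  (π[g](σ[g>3](ρ[g/a](T))) ⋈[g=d] ρ[h/g](S)) → 1

== RESULT ==
g | h | c | d
7 | 5 | 7 | 7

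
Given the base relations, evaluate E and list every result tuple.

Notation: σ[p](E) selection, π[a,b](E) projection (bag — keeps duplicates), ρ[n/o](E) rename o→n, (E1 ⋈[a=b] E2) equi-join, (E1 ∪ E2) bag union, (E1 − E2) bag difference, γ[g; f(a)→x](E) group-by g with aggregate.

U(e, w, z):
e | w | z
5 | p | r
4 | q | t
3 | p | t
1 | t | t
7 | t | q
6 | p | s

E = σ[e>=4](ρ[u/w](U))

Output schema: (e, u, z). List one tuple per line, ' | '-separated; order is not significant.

Row counts bottom-up:
  U → 6
  ρ[u/w](U) → 6
  σ[e>=4](ρ[u/w](U)) → 4

== RESULT ==
e | u | z
4 | q | t
5 | p | r
6 | p | s
7 | t | q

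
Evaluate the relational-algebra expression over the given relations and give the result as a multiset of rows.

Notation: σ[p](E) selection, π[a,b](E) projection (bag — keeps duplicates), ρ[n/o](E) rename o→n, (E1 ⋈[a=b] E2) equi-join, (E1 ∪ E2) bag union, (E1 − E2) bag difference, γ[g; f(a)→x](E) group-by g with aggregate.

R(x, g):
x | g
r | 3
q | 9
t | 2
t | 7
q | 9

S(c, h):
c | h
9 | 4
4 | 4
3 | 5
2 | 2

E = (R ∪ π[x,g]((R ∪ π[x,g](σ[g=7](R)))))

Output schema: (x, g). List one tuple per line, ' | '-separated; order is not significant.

Stepwise |·|:
  R → 5
  R → 5
  R → 5
  σ[g=7](R) → 1
  π[x,g](σ[g=7](R)) → 1
  (R ∪ π[x,g](σ[g=7](R))) → 6
  π[x,g]((R ∪ π[x,g](σ[g=7](R)))) → 6
  (R ∪ π[x,g]((R ∪ π[x,g](σ[g=7](R))))) → 11

== RESULT ==
x | g
q | 9
q | 9
q | 9
q | 9
r | 3
r | 3
t | 2
t | 2
t | 7
t | 7
t | 7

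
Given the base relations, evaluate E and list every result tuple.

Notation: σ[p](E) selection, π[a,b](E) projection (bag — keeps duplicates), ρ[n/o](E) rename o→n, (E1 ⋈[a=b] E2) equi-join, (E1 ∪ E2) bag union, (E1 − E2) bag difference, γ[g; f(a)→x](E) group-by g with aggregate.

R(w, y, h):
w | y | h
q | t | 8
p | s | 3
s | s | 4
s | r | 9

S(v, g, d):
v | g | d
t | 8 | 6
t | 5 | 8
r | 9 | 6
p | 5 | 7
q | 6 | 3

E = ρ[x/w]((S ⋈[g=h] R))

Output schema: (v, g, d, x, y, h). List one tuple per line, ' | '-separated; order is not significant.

Row counts bottom-up:
  S → 5
  R → 4
  (S ⋈[g=h] R) → 2
  ρ[x/w]((S ⋈[g=h] R)) → 2

== RESULT ==
v | g | d | x | y | h
r | 9 | 6 | s | r | 9
t | 8 | 6 | q | t | 8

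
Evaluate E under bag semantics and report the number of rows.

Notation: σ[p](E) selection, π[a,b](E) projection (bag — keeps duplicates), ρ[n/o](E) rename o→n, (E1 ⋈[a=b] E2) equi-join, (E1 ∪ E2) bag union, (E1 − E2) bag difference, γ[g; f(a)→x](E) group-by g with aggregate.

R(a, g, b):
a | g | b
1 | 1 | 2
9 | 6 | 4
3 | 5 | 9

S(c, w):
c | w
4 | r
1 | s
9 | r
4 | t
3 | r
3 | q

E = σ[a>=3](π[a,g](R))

Subexpression sizes:
  R → 3
  π[a,g](R) → 3
  σ[a>=3](π[a,g](R)) → 2

|E| = 2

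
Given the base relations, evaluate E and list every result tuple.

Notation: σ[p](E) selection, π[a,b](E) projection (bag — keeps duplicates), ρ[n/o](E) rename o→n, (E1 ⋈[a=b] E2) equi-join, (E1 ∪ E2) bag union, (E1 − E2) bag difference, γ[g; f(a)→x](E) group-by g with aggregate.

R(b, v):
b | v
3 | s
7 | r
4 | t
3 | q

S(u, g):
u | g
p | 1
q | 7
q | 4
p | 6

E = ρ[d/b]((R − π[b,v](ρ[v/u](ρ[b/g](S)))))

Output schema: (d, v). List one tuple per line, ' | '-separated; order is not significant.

Row counts bottom-up:
  R → 4
  S → 4
  ρ[b/g](S) → 4
  ρ[v/u](ρ[b/g](S)) → 4
  π[b,v](ρ[v/u](ρ[b/g](S))) → 4
  (R − π[b,v](ρ[v/u](ρ[b/g](S)))) → 4
  ρ[d/b]((R − π[b,v](ρ[v/u](ρ[b/g](S))))) → 4

== RESULT ==
d | v
3 | q
3 | s
4 | t
7 | r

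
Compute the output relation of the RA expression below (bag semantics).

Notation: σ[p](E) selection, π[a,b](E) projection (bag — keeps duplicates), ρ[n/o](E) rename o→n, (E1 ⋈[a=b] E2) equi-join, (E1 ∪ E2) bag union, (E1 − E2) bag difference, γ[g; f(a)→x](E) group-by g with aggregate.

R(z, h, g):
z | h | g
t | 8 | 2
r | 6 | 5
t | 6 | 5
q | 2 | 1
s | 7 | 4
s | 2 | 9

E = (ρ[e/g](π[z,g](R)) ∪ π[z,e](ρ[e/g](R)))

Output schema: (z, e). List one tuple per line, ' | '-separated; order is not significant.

Stepwise |·|:
  R → 6
  π[z,g](R) → 6
  ρ[e/g](π[z,g](R)) → 6
  R → 6
  ρ[e/g](R) → 6
  π[z,e](ρ[e/g](R)) → 6
  (ρ[e/g](π[z,g](R)) ∪ π[z,e](ρ[e/g](R))) → 12

== RESULT ==
z | e
q | 1
q | 1
r | 5
r | 5
s | 4
s | 4
s | 9
s | 9
t | 2
t | 2
t | 5
t | 5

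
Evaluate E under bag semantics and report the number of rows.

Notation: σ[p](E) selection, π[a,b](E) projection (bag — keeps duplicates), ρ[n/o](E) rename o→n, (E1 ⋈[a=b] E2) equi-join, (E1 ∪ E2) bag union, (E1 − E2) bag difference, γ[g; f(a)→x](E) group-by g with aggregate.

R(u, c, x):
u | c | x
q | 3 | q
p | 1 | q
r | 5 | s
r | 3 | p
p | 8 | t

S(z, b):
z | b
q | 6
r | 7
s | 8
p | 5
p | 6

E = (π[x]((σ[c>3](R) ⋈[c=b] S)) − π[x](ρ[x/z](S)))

Row counts bottom-up:
  R → 5
  σ[c>3](R) → 2
  S → 5
  (σ[c>3](R) ⋈[c=b] S) → 2
  π[x]((σ[c>3](R) ⋈[c=b] S)) → 2
  S → 5
  ρ[x/z](S) → 5
  π[x](ρ[x/z](S)) → 5
  (π[x]((σ[c>3](R) ⋈[c=b] S)) − π[x](ρ[x/z](S))) → 1

|E| = 1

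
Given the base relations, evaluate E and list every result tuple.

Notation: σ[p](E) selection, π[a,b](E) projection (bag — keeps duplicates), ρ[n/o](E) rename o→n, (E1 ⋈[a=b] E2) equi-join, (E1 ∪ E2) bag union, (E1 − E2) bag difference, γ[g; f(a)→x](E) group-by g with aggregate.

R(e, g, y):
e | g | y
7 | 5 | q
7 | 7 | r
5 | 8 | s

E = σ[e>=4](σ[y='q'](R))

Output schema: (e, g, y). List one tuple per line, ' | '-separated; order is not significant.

Subexpression sizes:
  R → 3
  σ[y='q'](R) → 1
  σ[e>=4](σ[y='q'](R)) → 1

== RESULT ==
e | g | y
7 | 5 | q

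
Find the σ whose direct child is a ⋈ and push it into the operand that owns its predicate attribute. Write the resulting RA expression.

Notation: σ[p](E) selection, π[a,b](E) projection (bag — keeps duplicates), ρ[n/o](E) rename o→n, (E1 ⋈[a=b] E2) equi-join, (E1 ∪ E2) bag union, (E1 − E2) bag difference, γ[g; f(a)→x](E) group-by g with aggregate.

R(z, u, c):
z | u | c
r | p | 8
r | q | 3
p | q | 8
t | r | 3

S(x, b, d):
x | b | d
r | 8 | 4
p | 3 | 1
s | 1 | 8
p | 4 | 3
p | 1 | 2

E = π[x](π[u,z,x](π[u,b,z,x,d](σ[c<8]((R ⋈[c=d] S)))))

σ filters on c, owned by the left side.
E' = π[x](π[u,z,x](π[u,b,z,x,d]((σ[c<8](R) ⋈[c=d] S))))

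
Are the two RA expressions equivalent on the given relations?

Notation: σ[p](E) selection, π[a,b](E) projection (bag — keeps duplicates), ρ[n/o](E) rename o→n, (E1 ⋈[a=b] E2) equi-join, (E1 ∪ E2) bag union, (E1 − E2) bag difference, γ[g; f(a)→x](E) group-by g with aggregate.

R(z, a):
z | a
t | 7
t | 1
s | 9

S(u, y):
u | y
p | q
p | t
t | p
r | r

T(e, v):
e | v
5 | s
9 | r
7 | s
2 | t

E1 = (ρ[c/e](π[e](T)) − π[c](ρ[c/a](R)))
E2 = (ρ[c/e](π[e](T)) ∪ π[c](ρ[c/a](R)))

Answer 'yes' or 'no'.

E1 subexpression sizes:
  T → 4
  π[e](T) → 4
  ρ[c/e](π[e](T)) → 4
  R → 3
  ρ[c/a](R) → 3
  π[c](ρ[c/a](R)) → 3
  (ρ[c/e](π[e](T)) − π[c](ρ[c/a](R))) → 2
E2 subexpression sizes:
  T → 4
  π[e](T) → 4
  ρ[c/e](π[e](T)) → 4
  R → 3
  ρ[c/a](R) → 3
  π[c](ρ[c/a](R)) → 3
  (ρ[c/e](π[e](T)) ∪ π[c](ρ[c/a](R))) → 7

E1 result:
c
2
5
E2 result:
c
1
2
5
7
7
9
9
Witness: (1,) appears 0× in E1 but 1× in E2.

no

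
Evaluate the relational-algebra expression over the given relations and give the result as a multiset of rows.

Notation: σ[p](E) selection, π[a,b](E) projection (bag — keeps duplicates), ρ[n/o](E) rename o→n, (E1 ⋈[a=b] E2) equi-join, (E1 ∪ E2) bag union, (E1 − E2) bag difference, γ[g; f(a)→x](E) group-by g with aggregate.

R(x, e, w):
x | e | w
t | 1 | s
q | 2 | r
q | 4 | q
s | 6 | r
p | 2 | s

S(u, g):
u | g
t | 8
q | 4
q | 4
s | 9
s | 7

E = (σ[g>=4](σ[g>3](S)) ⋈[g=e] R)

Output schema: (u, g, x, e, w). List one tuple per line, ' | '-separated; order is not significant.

Stepwise |·|:
  S → 5
  σ[g>3](S) → 5
  σ[g>=4](σ[g>3](S)) → 5
  R → 5
  (σ[g>=4](σ[g>3](S)) ⋈[g=e] R) → 2

== RESULT ==
u | g | x | e | w
q | 4 | q | 4 | q
q | 4 | q | 4 | q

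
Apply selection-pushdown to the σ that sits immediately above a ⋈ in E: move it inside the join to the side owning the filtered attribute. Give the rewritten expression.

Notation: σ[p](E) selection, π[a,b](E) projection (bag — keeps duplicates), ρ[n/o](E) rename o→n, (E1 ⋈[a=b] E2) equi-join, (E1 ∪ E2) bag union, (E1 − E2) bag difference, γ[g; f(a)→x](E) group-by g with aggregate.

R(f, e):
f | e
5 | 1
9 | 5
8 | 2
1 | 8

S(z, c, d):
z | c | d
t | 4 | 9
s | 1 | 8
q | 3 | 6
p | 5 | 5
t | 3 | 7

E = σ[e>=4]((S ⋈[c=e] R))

σ filters on e, owned by the right side.
E' = (S ⋈[c=e] σ[e>=4](R))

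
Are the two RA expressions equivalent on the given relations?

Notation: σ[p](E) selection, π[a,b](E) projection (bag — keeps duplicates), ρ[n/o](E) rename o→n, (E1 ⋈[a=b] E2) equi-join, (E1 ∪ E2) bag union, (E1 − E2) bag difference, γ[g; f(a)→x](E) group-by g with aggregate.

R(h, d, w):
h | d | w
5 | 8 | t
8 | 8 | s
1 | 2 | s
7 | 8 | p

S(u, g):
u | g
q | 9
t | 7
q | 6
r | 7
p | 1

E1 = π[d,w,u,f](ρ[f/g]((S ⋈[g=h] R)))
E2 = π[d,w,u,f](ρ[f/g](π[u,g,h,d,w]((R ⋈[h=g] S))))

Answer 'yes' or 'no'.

E1 stepwise |·|:
  S → 5
  R → 4
  (S ⋈[g=h] R) → 3
  ρ[f/g]((S ⋈[g=h] R)) → 3
  π[d,w,u,f](ρ[f/g]((S ⋈[g=h] R))) → 3
E2 stepwise |·|:
  R → 4
  S → 5
  (R ⋈[h=g] S) → 3
  π[u,g,h,d,w]((R ⋈[h=g] S)) → 3
  ρ[f/g](π[u,g,h,d,w]((R ⋈[h=g] S))) → 3
  π[d,w,u,f](ρ[f/g](π[u,g,h,d,w]((R ⋈[h=g] S)))) → 3

E1 and E2 produce the same multiset:
d | w | u | f
2 | s | p | 1
8 | p | r | 7
8 | p | t | 7

yes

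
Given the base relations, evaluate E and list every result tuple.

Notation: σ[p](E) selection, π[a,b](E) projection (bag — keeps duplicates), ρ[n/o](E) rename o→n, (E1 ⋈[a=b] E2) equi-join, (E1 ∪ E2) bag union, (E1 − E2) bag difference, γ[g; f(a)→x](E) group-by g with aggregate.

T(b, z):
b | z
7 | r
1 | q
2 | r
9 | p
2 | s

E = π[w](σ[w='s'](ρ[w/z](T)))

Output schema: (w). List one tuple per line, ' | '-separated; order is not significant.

Row counts bottom-up:
  T → 5
  ρ[w/z](T) → 5
  σ[w='s'](ρ[w/z](T)) → 1
  π[w](σ[w='s'](ρ[w/z](T))) → 1

== RESULT ==
w
s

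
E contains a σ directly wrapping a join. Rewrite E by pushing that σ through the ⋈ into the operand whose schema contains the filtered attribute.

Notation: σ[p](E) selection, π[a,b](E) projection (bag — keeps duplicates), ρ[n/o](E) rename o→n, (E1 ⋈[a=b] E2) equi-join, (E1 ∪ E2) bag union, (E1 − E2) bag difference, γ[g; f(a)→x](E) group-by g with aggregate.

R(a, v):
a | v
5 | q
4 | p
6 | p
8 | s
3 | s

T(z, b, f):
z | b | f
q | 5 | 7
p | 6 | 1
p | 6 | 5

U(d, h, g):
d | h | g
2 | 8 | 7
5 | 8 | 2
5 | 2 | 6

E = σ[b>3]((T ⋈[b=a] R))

σ filters on b, owned by the left side.
E' = (σ[b>3](T) ⋈[b=a] R)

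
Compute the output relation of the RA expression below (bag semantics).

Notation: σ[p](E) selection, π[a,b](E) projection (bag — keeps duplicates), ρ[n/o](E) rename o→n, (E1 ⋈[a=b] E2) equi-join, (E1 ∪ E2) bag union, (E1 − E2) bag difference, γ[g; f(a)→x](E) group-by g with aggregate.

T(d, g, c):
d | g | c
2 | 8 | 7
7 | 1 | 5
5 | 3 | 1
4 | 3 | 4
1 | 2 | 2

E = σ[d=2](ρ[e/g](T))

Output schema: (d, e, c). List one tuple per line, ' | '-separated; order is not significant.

Row counts bottom-up:
  T → 5
  ρ[e/g](T) → 5
  σ[d=2](ρ[e/g](T)) → 1

== RESULT ==
d | e | c
2 | 8 | 7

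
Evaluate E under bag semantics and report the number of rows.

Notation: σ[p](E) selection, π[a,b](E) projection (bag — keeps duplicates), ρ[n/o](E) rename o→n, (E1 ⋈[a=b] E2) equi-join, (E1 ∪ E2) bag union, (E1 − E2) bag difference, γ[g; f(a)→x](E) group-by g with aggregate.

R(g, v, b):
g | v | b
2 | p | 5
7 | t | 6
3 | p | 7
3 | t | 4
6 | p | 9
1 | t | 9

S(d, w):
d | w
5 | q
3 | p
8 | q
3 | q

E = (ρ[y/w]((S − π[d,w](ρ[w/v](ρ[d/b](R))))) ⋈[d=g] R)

Per-node cardinality:
  S → 4
  R → 6
  ρ[d/b](R) → 6
  ρ[w/v](ρ[d/b](R)) → 6
  π[d,w](ρ[w/v](ρ[d/b](R))) → 6
  (S − π[d,w](ρ[w/v](ρ[d/b](R)))) → 4
  ρ[y/w]((S − π[d,w](ρ[w/v](ρ[d/b](R))))) → 4
  R → 6
  (ρ[y/w]((S − π[d,w](ρ[w/v](ρ[d/b](R))))) ⋈[d=g] R) → 4

|E| = 4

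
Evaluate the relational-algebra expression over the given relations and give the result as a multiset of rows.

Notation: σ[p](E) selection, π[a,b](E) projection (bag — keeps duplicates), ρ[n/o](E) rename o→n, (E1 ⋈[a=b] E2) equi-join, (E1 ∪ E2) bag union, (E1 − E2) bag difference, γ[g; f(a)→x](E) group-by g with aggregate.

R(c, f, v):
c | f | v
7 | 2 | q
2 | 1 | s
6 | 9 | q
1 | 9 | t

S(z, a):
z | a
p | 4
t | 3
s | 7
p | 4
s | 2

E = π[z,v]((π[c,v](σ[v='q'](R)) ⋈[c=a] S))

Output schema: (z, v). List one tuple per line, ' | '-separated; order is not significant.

Per-node cardinality:
  R → 4
  σ[v='q'](R) → 2
  π[c,v](σ[v='q'](R)) → 2
  S → 5
  (π[c,v](σ[v='q'](R)) ⋈[c=a] S) → 1
  π[z,v]((π[c,v](σ[v='q'](R)) ⋈[c=a] S)) → 1

== RESULT ==
z | v
s | q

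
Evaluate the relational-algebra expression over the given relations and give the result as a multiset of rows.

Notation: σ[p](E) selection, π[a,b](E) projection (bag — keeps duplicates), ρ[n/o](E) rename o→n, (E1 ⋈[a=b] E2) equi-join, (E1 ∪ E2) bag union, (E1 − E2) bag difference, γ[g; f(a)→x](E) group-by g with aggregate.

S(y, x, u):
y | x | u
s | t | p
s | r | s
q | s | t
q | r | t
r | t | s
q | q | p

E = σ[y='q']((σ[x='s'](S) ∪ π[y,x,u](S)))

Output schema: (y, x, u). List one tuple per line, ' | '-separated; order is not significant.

Per-node cardinality:
  S → 6
  σ[x='s'](S) → 1
  S → 6
  π[y,x,u](S) → 6
  (σ[x='s'](S) ∪ π[y,x,u](S)) → 7
  σ[y='q']((σ[x='s'](S) ∪ π[y,x,u](S))) → 4

== RESULT ==
y | x | u
q | q | p
q | r | t
q | s | t
q | s | t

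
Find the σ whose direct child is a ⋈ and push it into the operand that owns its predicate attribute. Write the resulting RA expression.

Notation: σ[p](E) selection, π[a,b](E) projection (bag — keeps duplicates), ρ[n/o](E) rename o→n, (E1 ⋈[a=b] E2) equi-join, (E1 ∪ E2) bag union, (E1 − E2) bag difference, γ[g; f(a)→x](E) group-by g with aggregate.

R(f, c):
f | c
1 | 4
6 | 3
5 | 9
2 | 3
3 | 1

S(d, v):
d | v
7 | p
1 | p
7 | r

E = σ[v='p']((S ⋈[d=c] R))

σ filters on v, owned by the left side.
E' = (σ[v='p'](S) ⋈[d=c] R)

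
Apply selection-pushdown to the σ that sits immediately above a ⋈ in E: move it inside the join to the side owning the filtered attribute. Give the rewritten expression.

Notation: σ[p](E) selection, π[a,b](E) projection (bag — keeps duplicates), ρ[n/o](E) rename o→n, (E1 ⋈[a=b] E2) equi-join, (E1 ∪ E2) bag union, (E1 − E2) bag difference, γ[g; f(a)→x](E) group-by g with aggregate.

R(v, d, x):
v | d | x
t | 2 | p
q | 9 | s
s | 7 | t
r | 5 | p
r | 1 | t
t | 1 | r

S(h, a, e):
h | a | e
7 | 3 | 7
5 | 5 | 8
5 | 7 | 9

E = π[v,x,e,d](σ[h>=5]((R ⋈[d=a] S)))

σ filters on h, owned by the right side.
E' = π[v,x,e,d]((R ⋈[d=a] σ[h>=5](S)))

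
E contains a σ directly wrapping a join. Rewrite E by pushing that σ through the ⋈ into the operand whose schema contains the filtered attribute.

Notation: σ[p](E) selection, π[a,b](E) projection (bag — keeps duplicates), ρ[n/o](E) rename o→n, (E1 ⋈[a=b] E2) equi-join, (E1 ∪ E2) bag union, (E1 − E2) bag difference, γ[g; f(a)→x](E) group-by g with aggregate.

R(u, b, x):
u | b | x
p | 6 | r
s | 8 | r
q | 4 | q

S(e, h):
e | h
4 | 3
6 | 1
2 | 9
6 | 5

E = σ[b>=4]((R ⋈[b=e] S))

σ filters on b, owned by the left side.
E' = (σ[b>=4](R) ⋈[b=e] S)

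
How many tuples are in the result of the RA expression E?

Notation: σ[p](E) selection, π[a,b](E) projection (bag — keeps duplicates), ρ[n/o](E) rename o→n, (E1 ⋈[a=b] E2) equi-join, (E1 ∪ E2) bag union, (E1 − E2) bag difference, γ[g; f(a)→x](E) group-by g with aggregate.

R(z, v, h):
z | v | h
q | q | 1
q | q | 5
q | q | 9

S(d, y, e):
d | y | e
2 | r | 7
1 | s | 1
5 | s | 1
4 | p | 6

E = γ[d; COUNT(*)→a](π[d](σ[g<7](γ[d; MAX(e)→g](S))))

Subexpression sizes:
  S → 4
  γ[d; MAX(e)→g](S) → 4
  σ[g<7](γ[d; MAX(e)→g](S)) → 3
  π[d](σ[g<7](γ[d; MAX(e)→g](S))) → 3
  γ[d; COUNT(*)→a](π[d](σ[g<7](γ[d; MAX(e)→g](S)))) → 3

|E| = 3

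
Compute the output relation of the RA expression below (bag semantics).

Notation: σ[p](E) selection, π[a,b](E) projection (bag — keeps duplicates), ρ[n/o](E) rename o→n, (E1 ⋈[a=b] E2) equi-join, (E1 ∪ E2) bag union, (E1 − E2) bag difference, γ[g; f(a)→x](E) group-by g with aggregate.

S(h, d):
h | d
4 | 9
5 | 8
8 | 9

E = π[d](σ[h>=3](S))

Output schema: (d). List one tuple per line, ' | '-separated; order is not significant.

Subexpression sizes:
  S → 3
  σ[h>=3](S) → 3
  π[d](σ[h>=3](S)) → 3

== RESULT ==
d
8
9
9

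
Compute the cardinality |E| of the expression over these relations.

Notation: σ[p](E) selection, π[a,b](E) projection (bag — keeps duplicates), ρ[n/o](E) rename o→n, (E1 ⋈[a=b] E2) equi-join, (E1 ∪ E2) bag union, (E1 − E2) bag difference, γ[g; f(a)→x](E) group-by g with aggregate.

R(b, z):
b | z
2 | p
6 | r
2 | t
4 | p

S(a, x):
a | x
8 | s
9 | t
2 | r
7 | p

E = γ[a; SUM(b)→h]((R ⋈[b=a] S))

Per-node cardinality:
  R → 4
  S → 4
  (R ⋈[b=a] S) → 2
  γ[a; SUM(b)→h]((R ⋈[b=a] S)) → 1

|E| = 1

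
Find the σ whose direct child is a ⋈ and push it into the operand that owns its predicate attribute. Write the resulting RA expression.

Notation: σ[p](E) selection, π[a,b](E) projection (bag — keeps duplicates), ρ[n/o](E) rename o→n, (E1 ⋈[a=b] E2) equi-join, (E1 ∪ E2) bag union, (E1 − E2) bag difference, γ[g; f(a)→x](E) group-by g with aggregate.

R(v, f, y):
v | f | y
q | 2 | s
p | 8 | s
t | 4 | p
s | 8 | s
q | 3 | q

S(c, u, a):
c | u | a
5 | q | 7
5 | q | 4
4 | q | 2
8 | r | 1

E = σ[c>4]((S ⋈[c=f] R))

σ filters on c, owned by the left side.
E' = (σ[c>4](S) ⋈[c=f] R)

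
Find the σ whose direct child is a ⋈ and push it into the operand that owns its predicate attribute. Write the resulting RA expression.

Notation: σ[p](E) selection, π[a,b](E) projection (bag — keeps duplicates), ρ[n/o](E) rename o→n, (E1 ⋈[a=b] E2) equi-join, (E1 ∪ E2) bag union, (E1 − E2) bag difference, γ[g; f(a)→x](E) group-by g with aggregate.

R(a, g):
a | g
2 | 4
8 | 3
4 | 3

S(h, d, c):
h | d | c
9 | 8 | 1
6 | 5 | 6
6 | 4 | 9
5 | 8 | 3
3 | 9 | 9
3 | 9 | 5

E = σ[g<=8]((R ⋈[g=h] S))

σ filters on g, owned by the left side.
E' = (σ[g<=8](R) ⋈[g=h] S)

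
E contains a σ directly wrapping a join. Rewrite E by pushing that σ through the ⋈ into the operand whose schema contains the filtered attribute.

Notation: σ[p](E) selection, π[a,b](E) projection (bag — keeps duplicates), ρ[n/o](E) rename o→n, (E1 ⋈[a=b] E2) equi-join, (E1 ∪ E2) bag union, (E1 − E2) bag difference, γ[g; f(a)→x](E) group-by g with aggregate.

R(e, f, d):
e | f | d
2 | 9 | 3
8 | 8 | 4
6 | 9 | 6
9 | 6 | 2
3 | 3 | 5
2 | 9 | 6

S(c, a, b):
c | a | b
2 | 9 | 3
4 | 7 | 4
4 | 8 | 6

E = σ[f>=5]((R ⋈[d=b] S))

σ filters on f, owned by the left side.
E' = (σ[f>=5](R) ⋈[d=b] S)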